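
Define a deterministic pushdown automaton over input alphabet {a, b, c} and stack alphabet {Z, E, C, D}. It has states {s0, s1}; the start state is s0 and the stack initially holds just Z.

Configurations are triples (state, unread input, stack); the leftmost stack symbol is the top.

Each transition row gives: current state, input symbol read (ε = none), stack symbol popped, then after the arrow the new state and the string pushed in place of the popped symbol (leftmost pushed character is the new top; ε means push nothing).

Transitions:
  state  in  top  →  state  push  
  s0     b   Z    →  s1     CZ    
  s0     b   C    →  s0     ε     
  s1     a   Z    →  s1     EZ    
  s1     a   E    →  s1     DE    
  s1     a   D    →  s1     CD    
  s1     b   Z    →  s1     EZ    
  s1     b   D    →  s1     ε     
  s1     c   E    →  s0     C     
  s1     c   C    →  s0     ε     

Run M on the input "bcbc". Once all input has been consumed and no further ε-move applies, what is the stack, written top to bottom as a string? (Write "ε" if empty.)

(s0, bcbc, Z)
  read b, top Z: go to s1, push CZ → (s1, cbc, CZ)
  read c, top C: go to s0, push ε → (s0, bc, Z)
  read b, top Z: go to s1, push CZ → (s1, c, CZ)
  read c, top C: go to s0, push ε → (s0, ε, Z)
All input consumed in state s0 with stack Z.

Z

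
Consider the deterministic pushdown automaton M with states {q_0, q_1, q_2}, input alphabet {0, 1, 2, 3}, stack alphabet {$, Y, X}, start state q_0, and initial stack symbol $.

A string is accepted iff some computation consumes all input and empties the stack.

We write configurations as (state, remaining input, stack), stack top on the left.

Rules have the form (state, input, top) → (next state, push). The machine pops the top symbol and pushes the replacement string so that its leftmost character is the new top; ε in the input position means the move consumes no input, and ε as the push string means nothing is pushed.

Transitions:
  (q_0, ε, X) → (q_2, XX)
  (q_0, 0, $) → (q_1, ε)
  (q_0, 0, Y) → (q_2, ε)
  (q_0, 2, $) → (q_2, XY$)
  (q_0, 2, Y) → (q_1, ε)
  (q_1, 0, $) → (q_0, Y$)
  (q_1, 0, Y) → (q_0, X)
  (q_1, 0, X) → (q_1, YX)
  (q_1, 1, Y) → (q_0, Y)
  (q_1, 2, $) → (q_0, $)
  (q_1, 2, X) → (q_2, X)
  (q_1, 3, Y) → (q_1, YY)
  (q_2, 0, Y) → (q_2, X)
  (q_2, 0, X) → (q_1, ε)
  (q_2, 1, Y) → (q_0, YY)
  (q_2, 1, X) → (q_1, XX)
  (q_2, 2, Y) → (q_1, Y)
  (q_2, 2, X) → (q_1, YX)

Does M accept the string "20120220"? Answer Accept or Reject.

(q_0, 20120220, $)
  read 2, top $: go to q_2, push XY$ → (q_2, 0120220, XY$)
  read 0, top X: go to q_1, push ε → (q_1, 120220, Y$)
  read 1, top Y: go to q_0, push Y → (q_0, 20220, Y$)
  read 2, top Y: go to q_1, push ε → (q_1, 0220, $)
  read 0, top $: go to q_0, push Y$ → (q_0, 220, Y$)
  read 2, top Y: go to q_1, push ε → (q_1, 20, $)
  read 2, top $: go to q_0, push $ → (q_0, 0, $)
  read 0, top $: go to q_1, push ε → (q_1, ε, ε)
All input consumed and the stack is empty.

Accept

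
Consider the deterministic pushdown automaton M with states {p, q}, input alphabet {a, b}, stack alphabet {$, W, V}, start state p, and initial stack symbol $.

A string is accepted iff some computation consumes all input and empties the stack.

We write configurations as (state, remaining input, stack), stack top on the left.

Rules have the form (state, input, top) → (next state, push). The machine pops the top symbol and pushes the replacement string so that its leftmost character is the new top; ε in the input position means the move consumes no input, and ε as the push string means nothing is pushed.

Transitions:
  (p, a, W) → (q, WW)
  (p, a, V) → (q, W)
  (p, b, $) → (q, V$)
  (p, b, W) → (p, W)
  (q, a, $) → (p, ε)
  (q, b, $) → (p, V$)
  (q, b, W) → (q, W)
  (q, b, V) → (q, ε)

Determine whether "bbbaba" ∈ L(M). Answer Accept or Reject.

Reject

(p, bbbaba, $)
  read b, top $: go to q, push V$ → (q, bbaba, V$)
  read b, top V: go to q, push ε → (q, baba, $)
  read b, top $: go to p, push V$ → (p, aba, V$)
  read a, top V: go to q, push W → (q, ba, W$)
  read b, top W: go to q, push W → (q, a, W$)
No transition applies at (q, a, W$); input not fully consumed.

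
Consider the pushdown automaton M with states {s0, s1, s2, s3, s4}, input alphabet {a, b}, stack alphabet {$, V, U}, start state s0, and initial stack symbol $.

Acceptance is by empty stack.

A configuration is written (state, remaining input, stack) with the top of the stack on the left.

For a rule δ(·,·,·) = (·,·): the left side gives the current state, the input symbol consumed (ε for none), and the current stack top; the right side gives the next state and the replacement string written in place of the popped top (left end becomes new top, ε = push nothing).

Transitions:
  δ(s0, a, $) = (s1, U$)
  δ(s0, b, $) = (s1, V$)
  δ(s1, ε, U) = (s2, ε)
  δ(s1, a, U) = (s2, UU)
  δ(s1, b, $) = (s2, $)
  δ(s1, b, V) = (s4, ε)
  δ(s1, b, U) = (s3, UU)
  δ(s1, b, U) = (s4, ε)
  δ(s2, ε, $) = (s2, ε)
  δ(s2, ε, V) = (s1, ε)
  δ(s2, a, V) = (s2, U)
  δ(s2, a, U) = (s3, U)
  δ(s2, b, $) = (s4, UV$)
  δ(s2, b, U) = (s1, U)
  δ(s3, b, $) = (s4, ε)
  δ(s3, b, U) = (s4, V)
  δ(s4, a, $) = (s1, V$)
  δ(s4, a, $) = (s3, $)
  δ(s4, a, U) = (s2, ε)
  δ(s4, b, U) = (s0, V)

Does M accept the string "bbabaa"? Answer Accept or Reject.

No computation consumes all input and empties the stack.

Reject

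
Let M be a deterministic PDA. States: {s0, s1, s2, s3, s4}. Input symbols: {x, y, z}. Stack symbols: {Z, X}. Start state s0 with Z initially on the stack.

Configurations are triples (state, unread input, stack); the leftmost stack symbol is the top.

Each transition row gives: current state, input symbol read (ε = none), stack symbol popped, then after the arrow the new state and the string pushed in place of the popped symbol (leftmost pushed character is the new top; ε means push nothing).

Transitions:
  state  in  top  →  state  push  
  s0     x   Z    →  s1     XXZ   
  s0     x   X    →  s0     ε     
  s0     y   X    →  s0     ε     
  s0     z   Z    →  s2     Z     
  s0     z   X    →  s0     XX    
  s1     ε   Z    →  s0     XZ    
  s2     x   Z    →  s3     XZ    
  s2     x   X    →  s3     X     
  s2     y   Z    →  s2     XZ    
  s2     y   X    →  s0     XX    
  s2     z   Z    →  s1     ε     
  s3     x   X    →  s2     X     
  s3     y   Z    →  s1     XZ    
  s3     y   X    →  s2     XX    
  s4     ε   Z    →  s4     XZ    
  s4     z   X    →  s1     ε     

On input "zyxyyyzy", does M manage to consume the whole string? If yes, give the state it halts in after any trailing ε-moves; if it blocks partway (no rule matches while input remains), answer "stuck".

s0

(s0, zyxyyyzy, Z)
  read z, top Z: go to s2, push Z → (s2, yxyyyzy, Z)
  read y, top Z: go to s2, push XZ → (s2, xyyyzy, XZ)
  read x, top X: go to s3, push X → (s3, yyyzy, XZ)
  read y, top X: go to s2, push XX → (s2, yyzy, XXZ)
  read y, top X: go to s0, push XX → (s0, yzy, XXXZ)
  read y, top X: go to s0, push ε → (s0, zy, XXZ)
  read z, top X: go to s0, push XX → (s0, y, XXXZ)
  read y, top X: go to s0, push ε → (s0, ε, XXZ)
All input consumed; M is in state s0.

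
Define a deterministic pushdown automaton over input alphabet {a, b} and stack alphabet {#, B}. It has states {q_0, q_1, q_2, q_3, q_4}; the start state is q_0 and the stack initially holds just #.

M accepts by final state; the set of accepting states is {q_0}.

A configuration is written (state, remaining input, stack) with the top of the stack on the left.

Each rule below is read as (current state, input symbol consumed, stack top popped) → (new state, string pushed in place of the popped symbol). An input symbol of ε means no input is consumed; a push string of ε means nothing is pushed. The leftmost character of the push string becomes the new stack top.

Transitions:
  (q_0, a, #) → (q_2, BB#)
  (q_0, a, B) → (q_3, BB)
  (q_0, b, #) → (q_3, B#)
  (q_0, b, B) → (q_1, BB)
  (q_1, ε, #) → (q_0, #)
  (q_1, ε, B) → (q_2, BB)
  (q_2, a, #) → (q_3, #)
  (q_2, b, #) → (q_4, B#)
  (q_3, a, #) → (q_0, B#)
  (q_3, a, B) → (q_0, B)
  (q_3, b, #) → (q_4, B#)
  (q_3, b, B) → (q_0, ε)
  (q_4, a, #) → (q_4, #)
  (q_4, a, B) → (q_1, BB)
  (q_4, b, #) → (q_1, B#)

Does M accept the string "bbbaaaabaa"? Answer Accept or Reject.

Accept

(q_0, bbbaaaabaa, #) ⊢ (q_3, bbaaaabaa, B#) ⊢ (q_0, baaaabaa, #) ⊢ (q_3, aaaabaa, B#) ⊢ (q_0, aaabaa, B#) ⊢ (q_3, aabaa, BB#) ⊢ (q_0, abaa, BB#) ⊢ (q_3, baa, BBB#) ⊢ (q_0, aa, BB#) ⊢ (q_3, a, BBB#) ⊢ (q_0, ε, BBB#)
All input consumed; state q_0 ∈ F.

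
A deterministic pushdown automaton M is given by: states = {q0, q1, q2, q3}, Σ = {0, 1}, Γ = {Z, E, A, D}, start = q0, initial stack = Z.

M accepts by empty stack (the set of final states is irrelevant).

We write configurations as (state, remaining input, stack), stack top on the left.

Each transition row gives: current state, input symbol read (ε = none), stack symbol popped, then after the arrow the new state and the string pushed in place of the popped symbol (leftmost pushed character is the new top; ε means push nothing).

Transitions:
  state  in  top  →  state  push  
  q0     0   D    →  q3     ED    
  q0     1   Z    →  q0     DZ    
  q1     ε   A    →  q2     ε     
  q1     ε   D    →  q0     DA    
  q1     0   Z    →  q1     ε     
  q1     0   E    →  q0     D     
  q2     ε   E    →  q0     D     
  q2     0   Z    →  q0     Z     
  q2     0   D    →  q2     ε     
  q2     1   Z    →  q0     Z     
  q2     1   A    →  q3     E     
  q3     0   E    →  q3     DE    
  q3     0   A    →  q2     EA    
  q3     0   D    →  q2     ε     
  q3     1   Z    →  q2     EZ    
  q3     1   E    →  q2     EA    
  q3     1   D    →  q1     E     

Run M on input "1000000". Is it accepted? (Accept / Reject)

(q0, 1000000, Z)
  read 1, top Z: go to q0, push DZ → (q0, 000000, DZ)
  read 0, top D: go to q3, push ED → (q3, 00000, EDZ)
  read 0, top E: go to q3, push DE → (q3, 0000, DEDZ)
  read 0, top D: go to q2, push ε → (q2, 000, EDZ)
  ε-move, top E: go to q0, push D → (q0, 000, DDZ)
  read 0, top D: go to q3, push ED → (q3, 00, EDDZ)
  read 0, top E: go to q3, push DE → (q3, 0, DEDDZ)
  read 0, top D: go to q2, push ε → (q2, ε, EDDZ)
  ε-move, top E: go to q0, push D → (q0, ε, DDDZ)
All input consumed; stack is DDDZ, not empty, and no further ε-move applies.

Reject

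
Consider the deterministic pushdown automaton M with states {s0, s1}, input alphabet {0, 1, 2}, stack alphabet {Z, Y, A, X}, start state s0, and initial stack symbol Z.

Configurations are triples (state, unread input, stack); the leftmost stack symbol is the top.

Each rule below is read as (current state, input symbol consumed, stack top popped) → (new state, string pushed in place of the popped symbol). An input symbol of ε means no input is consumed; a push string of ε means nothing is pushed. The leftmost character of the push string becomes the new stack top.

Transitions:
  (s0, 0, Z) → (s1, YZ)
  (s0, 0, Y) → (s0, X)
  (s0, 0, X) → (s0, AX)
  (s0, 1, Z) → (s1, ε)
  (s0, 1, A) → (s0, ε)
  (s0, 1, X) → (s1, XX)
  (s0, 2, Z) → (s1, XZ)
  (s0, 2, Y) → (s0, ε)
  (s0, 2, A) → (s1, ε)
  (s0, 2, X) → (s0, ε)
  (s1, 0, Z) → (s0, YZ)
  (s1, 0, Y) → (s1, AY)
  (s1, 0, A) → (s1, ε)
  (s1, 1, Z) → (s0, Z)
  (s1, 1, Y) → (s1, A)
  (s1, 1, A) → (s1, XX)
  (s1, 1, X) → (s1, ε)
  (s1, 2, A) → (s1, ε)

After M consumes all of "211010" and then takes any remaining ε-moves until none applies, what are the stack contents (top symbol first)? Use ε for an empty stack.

(s0, 211010, Z)
  read 2, top Z: go to s1, push XZ → (s1, 11010, XZ)
  read 1, top X: go to s1, push ε → (s1, 1010, Z)
  read 1, top Z: go to s0, push Z → (s0, 010, Z)
  read 0, top Z: go to s1, push YZ → (s1, 10, YZ)
  read 1, top Y: go to s1, push A → (s1, 0, AZ)
  read 0, top A: go to s1, push ε → (s1, ε, Z)
All input consumed in state s1 with stack Z.

Z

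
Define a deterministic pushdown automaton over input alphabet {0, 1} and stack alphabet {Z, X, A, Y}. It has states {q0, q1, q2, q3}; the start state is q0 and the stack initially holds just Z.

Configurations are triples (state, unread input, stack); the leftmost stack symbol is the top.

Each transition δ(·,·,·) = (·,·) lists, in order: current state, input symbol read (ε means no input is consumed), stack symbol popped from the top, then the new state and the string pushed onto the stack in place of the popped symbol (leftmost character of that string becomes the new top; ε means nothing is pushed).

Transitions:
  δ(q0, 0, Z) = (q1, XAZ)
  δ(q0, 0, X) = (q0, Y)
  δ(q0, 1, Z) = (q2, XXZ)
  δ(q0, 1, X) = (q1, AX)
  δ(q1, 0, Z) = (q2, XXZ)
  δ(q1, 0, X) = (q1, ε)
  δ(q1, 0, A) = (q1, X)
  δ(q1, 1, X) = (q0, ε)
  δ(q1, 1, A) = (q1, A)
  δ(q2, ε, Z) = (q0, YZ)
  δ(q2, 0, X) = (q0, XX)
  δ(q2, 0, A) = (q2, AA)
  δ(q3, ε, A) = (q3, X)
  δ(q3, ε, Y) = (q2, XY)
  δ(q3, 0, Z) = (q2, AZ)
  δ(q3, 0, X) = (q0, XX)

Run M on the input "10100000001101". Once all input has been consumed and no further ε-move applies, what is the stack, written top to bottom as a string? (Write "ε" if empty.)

(q0, 10100000001101, Z)
  read 1, top Z: go to q2, push XXZ → (q2, 0100000001101, XXZ)
  read 0, top X: go to q0, push XX → (q0, 100000001101, XXXZ)
  read 1, top X: go to q1, push AX → (q1, 00000001101, AXXXZ)
  read 0, top A: go to q1, push X → (q1, 0000001101, XXXXZ)
  read 0, top X: go to q1, push ε → (q1, 000001101, XXXZ)
  read 0, top X: go to q1, push ε → (q1, 00001101, XXZ)
  read 0, top X: go to q1, push ε → (q1, 0001101, XZ)
  read 0, top X: go to q1, push ε → (q1, 001101, Z)
  read 0, top Z: go to q2, push XXZ → (q2, 01101, XXZ)
  read 0, top X: go to q0, push XX → (q0, 1101, XXXZ)
  read 1, top X: go to q1, push AX → (q1, 101, AXXXZ)
  read 1, top A: go to q1, push A → (q1, 01, AXXXZ)
  read 0, top A: go to q1, push X → (q1, 1, XXXXZ)
  read 1, top X: go to q0, push ε → (q0, ε, XXXZ)
All input consumed in state q0 with stack XXXZ.

XXXZ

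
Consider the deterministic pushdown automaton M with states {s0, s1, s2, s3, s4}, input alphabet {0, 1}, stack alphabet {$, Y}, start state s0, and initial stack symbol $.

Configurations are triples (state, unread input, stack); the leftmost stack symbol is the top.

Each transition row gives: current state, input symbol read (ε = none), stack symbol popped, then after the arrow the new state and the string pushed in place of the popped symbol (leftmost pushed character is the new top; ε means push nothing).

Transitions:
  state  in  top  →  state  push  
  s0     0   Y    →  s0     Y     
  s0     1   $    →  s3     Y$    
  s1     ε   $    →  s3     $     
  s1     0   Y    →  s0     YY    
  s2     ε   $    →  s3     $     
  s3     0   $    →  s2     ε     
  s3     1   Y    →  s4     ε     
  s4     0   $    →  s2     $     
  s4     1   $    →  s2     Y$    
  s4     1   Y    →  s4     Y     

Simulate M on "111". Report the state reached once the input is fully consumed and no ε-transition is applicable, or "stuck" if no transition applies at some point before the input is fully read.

s2

(s0, 111, $)
  read 1, top $: go to s3, push Y$ → (s3, 11, Y$)
  read 1, top Y: go to s4, push ε → (s4, 1, $)
  read 1, top $: go to s2, push Y$ → (s2, ε, Y$)
All input consumed; M is in state s2.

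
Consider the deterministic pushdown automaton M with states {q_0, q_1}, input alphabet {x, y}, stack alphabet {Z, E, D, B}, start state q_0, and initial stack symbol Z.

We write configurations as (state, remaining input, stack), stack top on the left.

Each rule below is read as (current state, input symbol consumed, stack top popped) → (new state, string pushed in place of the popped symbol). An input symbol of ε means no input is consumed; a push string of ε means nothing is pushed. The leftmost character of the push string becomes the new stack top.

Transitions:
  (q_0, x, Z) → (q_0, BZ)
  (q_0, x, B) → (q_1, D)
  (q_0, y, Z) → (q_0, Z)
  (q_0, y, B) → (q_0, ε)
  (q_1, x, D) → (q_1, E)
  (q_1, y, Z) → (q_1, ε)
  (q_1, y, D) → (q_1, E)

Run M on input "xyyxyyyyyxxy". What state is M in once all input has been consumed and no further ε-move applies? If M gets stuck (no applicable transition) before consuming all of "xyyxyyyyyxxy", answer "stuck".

q_1

(q_0, xyyxyyyyyxxy, Z) ⊢ (q_0, yyxyyyyyxxy, BZ) ⊢ (q_0, yxyyyyyxxy, Z) ⊢ (q_0, xyyyyyxxy, Z) ⊢ (q_0, yyyyyxxy, BZ) ⊢ (q_0, yyyyxxy, Z) ⊢ (q_0, yyyxxy, Z) ⊢ (q_0, yyxxy, Z) ⊢ (q_0, yxxy, Z) ⊢ (q_0, xxy, Z) ⊢ (q_0, xy, BZ) ⊢ (q_1, y, DZ) ⊢ (q_1, ε, EZ)
All input consumed; M is in state q_1.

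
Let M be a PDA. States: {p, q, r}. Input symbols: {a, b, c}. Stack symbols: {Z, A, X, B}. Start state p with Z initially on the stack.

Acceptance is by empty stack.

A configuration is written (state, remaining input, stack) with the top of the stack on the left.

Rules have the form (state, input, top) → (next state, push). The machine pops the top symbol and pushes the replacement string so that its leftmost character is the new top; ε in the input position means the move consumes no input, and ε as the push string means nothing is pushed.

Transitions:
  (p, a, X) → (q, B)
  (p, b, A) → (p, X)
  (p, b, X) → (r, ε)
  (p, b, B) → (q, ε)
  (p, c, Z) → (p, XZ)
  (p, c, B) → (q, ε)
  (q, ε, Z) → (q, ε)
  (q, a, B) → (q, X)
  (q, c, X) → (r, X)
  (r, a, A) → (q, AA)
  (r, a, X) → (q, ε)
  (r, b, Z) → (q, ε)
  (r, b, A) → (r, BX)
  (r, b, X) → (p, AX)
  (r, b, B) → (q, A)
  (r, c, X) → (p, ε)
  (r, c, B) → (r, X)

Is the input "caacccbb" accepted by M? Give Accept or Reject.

One accepting computation: (p, caacccbb, Z) ⊢ (p, aacccbb, XZ) ⊢ (q, acccbb, BZ) ⊢ (q, cccbb, XZ) ⊢ (r, ccbb, XZ) ⊢ (p, cbb, Z) ⊢ (p, bb, XZ) ⊢ (r, b, Z) ⊢ (q, ε, ε)
All input consumed and the stack is empty.

Accept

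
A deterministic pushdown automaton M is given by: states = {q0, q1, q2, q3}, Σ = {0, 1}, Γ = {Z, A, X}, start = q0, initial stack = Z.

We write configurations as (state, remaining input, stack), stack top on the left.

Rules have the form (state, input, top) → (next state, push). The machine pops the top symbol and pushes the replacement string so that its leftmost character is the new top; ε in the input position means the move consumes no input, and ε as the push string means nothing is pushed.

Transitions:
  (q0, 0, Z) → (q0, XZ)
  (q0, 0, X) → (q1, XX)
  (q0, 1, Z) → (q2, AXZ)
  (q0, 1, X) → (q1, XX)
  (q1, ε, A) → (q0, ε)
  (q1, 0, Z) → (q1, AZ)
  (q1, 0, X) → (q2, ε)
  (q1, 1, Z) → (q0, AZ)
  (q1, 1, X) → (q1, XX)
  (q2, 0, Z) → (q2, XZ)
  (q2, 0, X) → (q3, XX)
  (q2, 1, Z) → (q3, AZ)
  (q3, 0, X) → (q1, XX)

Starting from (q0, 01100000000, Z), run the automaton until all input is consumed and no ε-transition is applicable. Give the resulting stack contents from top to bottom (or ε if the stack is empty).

(q0, 01100000000, Z) ⊢ (q0, 1100000000, XZ) ⊢ (q1, 100000000, XXZ) ⊢ (q1, 00000000, XXXZ) ⊢ (q2, 0000000, XXZ) ⊢ (q3, 000000, XXXZ) ⊢ (q1, 00000, XXXXZ) ⊢ (q2, 0000, XXXZ) ⊢ (q3, 000, XXXXZ) ⊢ (q1, 00, XXXXXZ) ⊢ (q2, 0, XXXXZ) ⊢ (q3, ε, XXXXXZ)
All input consumed in state q3 with stack XXXXXZ.

XXXXXZ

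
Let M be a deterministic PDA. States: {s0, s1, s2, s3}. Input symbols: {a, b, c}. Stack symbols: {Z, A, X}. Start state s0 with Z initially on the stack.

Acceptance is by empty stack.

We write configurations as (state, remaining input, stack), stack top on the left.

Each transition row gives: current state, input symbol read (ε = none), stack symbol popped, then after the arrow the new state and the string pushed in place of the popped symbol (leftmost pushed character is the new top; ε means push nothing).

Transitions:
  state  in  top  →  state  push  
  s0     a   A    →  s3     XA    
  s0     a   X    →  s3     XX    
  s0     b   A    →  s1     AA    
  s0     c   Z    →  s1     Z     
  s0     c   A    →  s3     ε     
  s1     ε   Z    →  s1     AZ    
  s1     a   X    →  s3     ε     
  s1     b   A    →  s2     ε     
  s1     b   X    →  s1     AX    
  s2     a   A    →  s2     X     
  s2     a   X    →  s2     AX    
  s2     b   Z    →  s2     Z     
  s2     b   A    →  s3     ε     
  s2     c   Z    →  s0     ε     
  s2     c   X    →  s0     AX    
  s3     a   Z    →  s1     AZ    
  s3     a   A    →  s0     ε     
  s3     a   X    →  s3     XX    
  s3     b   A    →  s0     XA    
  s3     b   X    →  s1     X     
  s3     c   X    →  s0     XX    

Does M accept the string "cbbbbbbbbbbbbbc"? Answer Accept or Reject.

Accept

(s0, cbbbbbbbbbbbbbc, Z)
  read c, top Z: go to s1, push Z → (s1, bbbbbbbbbbbbbc, Z)
  ε-move, top Z: go to s1, push AZ → (s1, bbbbbbbbbbbbbc, AZ)
  read b, top A: go to s2, push ε → (s2, bbbbbbbbbbbbc, Z)
  read b, top Z: go to s2, push Z → (s2, bbbbbbbbbbbc, Z)
  read b, top Z: go to s2, push Z → (s2, bbbbbbbbbbc, Z)
  read b, top Z: go to s2, push Z → (s2, bbbbbbbbbc, Z)
  read b, top Z: go to s2, push Z → (s2, bbbbbbbbc, Z)
  read b, top Z: go to s2, push Z → (s2, bbbbbbbc, Z)
  read b, top Z: go to s2, push Z → (s2, bbbbbbc, Z)
  read b, top Z: go to s2, push Z → (s2, bbbbbc, Z)
  read b, top Z: go to s2, push Z → (s2, bbbbc, Z)
  read b, top Z: go to s2, push Z → (s2, bbbc, Z)
  read b, top Z: go to s2, push Z → (s2, bbc, Z)
  read b, top Z: go to s2, push Z → (s2, bc, Z)
  read b, top Z: go to s2, push Z → (s2, c, Z)
  read c, top Z: go to s0, push ε → (s0, ε, ε)
All input consumed and the stack is empty.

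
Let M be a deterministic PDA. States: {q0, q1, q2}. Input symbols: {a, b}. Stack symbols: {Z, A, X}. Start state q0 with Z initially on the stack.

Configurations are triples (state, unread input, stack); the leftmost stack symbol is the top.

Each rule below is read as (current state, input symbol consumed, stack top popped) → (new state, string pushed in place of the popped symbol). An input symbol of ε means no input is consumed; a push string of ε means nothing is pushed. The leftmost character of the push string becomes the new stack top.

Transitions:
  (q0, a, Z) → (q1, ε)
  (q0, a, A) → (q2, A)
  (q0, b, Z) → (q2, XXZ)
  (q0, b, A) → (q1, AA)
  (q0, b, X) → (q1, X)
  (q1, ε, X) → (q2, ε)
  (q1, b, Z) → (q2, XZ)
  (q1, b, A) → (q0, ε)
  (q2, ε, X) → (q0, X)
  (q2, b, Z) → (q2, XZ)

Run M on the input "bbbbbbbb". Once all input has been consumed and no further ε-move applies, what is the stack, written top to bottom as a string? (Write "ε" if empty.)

(q0, bbbbbbbb, Z) ⊢ (q2, bbbbbbb, XXZ) ⊢ (q0, bbbbbbb, XXZ) ⊢ (q1, bbbbbb, XXZ) ⊢ (q2, bbbbbb, XZ) ⊢ (q0, bbbbbb, XZ) ⊢ (q1, bbbbb, XZ) ⊢ (q2, bbbbb, Z) ⊢ (q2, bbbb, XZ) ⊢ (q0, bbbb, XZ) ⊢ (q1, bbb, XZ) ⊢ (q2, bbb, Z) ⊢ (q2, bb, XZ) ⊢ (q0, bb, XZ) ⊢ (q1, b, XZ) ⊢ (q2, b, Z) ⊢ (q2, ε, XZ) ⊢ (q0, ε, XZ)
All input consumed in state q0 with stack XZ.

XZ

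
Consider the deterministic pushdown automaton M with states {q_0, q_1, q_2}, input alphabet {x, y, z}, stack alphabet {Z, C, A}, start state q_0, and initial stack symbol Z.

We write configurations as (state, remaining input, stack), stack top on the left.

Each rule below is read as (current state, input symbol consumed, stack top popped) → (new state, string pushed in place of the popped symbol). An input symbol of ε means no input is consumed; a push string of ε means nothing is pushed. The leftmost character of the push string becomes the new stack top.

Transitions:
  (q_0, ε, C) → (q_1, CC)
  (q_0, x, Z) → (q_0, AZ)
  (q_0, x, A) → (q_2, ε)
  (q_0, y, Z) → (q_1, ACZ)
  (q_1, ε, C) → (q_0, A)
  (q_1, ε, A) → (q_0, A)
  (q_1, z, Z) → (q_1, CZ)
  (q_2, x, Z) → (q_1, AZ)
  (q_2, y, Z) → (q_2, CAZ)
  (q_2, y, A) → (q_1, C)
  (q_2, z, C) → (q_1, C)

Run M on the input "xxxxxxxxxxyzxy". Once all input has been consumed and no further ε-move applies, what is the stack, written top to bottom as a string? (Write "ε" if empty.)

AZ

(q_0, xxxxxxxxxxyzxy, Z)
  read x, top Z: go to q_0, push AZ → (q_0, xxxxxxxxxyzxy, AZ)
  read x, top A: go to q_2, push ε → (q_2, xxxxxxxxyzxy, Z)
  read x, top Z: go to q_1, push AZ → (q_1, xxxxxxxyzxy, AZ)
  ε-move, top A: go to q_0, push A → (q_0, xxxxxxxyzxy, AZ)
  read x, top A: go to q_2, push ε → (q_2, xxxxxxyzxy, Z)
  read x, top Z: go to q_1, push AZ → (q_1, xxxxxyzxy, AZ)
  ε-move, top A: go to q_0, push A → (q_0, xxxxxyzxy, AZ)
  read x, top A: go to q_2, push ε → (q_2, xxxxyzxy, Z)
  read x, top Z: go to q_1, push AZ → (q_1, xxxyzxy, AZ)
  ε-move, top A: go to q_0, push A → (q_0, xxxyzxy, AZ)
  read x, top A: go to q_2, push ε → (q_2, xxyzxy, Z)
  read x, top Z: go to q_1, push AZ → (q_1, xyzxy, AZ)
  ε-move, top A: go to q_0, push A → (q_0, xyzxy, AZ)
  read x, top A: go to q_2, push ε → (q_2, yzxy, Z)
  read y, top Z: go to q_2, push CAZ → (q_2, zxy, CAZ)
  read z, top C: go to q_1, push C → (q_1, xy, CAZ)
  ε-move, top C: go to q_0, push A → (q_0, xy, AAZ)
  read x, top A: go to q_2, push ε → (q_2, y, AZ)
  read y, top A: go to q_1, push C → (q_1, ε, CZ)
  ε-move, top C: go to q_0, push A → (q_0, ε, AZ)
All input consumed in state q_0 with stack AZ.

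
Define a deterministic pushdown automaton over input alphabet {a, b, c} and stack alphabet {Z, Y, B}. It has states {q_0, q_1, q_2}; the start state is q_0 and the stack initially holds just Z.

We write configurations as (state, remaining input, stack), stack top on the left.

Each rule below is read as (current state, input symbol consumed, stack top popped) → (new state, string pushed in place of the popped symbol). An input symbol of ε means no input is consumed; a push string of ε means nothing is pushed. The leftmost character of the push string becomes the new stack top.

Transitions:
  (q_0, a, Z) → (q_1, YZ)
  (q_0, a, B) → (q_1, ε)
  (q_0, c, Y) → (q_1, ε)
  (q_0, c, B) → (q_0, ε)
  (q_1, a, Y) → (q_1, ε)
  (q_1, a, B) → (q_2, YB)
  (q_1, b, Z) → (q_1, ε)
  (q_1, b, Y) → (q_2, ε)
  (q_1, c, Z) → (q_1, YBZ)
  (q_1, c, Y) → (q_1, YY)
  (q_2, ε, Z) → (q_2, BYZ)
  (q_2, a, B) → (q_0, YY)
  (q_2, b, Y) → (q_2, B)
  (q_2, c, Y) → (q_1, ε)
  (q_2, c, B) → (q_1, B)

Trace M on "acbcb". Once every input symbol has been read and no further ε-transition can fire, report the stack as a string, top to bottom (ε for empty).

ε

(q_0, acbcb, Z)
  read a, top Z: go to q_1, push YZ → (q_1, cbcb, YZ)
  read c, top Y: go to q_1, push YY → (q_1, bcb, YYZ)
  read b, top Y: go to q_2, push ε → (q_2, cb, YZ)
  read c, top Y: go to q_1, push ε → (q_1, b, Z)
  read b, top Z: go to q_1, push ε → (q_1, ε, ε)
All input consumed in state q_1 with stack ε.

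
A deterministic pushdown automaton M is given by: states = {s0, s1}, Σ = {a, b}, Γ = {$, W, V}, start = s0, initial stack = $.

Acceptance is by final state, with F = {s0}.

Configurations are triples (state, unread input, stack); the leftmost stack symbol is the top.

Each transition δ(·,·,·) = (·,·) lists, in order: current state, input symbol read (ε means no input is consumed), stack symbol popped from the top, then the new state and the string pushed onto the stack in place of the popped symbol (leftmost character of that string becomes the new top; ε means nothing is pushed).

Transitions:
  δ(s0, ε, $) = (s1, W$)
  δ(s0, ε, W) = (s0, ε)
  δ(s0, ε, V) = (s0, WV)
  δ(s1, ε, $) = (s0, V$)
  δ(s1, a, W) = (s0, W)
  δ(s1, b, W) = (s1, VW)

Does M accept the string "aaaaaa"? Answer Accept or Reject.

(s0, aaaaaa, $) ⊢ (s1, aaaaaa, W$) ⊢ (s0, aaaaa, W$) ⊢ (s0, aaaaa, $) ⊢ (s1, aaaaa, W$) ⊢ (s0, aaaa, W$) ⊢ (s0, aaaa, $) ⊢ (s1, aaaa, W$) ⊢ (s0, aaa, W$) ⊢ (s0, aaa, $) ⊢ (s1, aaa, W$) ⊢ (s0, aa, W$) ⊢ (s0, aa, $) ⊢ (s1, aa, W$) ⊢ (s0, a, W$) ⊢ (s0, a, $) ⊢ (s1, a, W$) ⊢ (s0, ε, W$)
All input consumed; state s0 ∈ F.

Accept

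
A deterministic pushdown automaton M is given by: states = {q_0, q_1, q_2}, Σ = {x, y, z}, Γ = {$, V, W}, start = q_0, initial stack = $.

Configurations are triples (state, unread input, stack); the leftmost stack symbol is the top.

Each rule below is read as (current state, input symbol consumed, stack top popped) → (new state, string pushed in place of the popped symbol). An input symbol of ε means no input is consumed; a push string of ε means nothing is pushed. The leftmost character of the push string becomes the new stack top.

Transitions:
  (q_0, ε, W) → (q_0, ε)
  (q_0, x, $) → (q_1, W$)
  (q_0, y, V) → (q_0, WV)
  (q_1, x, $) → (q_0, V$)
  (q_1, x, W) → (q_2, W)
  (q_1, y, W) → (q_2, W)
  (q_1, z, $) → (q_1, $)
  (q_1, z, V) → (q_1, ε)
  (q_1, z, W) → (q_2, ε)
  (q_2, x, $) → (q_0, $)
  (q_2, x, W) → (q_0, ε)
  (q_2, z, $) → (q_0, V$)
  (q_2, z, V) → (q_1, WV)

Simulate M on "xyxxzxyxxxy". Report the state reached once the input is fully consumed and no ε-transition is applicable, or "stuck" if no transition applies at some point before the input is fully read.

(q_0, xyxxzxyxxxy, $) ⊢ (q_1, yxxzxyxxxy, W$) ⊢ (q_2, xxzxyxxxy, W$) ⊢ (q_0, xzxyxxxy, $) ⊢ (q_1, zxyxxxy, W$) ⊢ (q_2, xyxxxy, $) ⊢ (q_0, yxxxy, $)
No transition for (q_0, y, top $); M blocks with input yxxxy remaining.

stuck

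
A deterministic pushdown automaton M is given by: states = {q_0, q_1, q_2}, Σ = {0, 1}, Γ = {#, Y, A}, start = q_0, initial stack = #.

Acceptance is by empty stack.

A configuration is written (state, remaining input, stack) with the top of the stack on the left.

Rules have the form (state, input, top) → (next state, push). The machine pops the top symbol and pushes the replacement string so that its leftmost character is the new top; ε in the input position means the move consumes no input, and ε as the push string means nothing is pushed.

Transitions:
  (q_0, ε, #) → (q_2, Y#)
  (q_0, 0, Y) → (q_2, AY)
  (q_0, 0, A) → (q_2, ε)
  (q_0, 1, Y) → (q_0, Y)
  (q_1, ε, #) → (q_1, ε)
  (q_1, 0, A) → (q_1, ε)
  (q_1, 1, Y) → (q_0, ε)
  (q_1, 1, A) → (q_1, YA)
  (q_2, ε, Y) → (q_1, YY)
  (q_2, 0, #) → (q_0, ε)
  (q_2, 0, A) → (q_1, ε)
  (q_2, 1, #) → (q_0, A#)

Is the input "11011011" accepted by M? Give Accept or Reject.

Reject

(q_0, 11011011, #)
  ε-move, top #: go to q_2, push Y# → (q_2, 11011011, Y#)
  ε-move, top Y: go to q_1, push YY → (q_1, 11011011, YY#)
  read 1, top Y: go to q_0, push ε → (q_0, 1011011, Y#)
  read 1, top Y: go to q_0, push Y → (q_0, 011011, Y#)
  read 0, top Y: go to q_2, push AY → (q_2, 11011, AY#)
No transition applies at (q_2, 11011, AY#); input not fully consumed.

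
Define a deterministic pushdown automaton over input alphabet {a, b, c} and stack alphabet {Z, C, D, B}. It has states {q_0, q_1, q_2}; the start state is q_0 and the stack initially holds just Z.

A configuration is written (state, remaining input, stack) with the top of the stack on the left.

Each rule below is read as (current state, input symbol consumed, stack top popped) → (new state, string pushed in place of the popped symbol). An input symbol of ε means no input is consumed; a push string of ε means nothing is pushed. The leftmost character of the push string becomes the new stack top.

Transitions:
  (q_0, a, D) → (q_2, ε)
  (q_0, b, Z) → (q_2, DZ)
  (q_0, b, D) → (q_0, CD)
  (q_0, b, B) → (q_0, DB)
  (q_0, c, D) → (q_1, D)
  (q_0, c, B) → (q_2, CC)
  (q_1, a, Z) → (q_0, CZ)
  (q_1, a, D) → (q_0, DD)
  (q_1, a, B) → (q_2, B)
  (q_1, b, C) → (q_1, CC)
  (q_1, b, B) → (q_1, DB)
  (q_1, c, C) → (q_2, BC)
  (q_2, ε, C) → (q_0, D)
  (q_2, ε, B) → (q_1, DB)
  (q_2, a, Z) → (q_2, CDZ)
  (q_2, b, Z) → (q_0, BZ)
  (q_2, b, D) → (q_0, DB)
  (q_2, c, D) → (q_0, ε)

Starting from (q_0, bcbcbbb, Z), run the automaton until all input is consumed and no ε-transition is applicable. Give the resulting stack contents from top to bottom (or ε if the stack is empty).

CDBZ

(q_0, bcbcbbb, Z)
  read b, top Z: go to q_2, push DZ → (q_2, cbcbbb, DZ)
  read c, top D: go to q_0, push ε → (q_0, bcbbb, Z)
  read b, top Z: go to q_2, push DZ → (q_2, cbbb, DZ)
  read c, top D: go to q_0, push ε → (q_0, bbb, Z)
  read b, top Z: go to q_2, push DZ → (q_2, bb, DZ)
  read b, top D: go to q_0, push DB → (q_0, b, DBZ)
  read b, top D: go to q_0, push CD → (q_0, ε, CDBZ)
All input consumed in state q_0 with stack CDBZ.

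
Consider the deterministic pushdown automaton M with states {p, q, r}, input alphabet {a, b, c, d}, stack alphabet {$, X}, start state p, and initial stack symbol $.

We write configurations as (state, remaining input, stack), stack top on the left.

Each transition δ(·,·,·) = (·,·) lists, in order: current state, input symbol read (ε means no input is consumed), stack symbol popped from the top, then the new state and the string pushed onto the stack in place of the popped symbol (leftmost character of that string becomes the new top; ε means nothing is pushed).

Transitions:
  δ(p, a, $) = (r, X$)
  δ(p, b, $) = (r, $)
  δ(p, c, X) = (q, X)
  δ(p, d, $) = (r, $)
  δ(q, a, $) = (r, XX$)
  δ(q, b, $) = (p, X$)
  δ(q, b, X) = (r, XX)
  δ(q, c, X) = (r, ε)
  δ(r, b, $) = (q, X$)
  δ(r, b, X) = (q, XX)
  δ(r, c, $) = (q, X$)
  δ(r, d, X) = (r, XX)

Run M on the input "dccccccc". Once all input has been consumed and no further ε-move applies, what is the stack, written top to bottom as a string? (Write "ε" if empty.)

(p, dccccccc, $)
  read d, top $: go to r, push $ → (r, ccccccc, $)
  read c, top $: go to q, push X$ → (q, cccccc, X$)
  read c, top X: go to r, push ε → (r, ccccc, $)
  read c, top $: go to q, push X$ → (q, cccc, X$)
  read c, top X: go to r, push ε → (r, ccc, $)
  read c, top $: go to q, push X$ → (q, cc, X$)
  read c, top X: go to r, push ε → (r, c, $)
  read c, top $: go to q, push X$ → (q, ε, X$)
All input consumed in state q with stack X$.

X$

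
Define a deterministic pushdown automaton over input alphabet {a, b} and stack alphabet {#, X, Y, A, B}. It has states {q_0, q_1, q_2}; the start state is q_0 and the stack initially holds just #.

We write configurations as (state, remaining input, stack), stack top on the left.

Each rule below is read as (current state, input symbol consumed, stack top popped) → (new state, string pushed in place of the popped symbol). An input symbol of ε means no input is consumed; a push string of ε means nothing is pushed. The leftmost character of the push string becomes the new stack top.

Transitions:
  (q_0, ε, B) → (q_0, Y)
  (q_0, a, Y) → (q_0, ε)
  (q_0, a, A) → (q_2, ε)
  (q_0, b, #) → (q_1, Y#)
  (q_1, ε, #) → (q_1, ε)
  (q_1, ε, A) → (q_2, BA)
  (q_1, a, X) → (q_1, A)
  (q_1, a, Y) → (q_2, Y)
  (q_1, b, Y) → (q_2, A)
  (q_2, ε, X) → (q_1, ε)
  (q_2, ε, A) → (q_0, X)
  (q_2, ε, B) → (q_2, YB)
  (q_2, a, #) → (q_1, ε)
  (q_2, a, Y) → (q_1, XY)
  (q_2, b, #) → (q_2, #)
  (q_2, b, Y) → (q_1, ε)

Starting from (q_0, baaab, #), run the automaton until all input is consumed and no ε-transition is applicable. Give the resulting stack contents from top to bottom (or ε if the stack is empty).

(q_0, baaab, #) ⊢ (q_1, aaab, Y#) ⊢ (q_2, aab, Y#) ⊢ (q_1, ab, XY#) ⊢ (q_1, b, AY#) ⊢ (q_2, b, BAY#) ⊢ (q_2, b, YBAY#) ⊢ (q_1, ε, BAY#)
All input consumed in state q_1 with stack BAY#.

BAY#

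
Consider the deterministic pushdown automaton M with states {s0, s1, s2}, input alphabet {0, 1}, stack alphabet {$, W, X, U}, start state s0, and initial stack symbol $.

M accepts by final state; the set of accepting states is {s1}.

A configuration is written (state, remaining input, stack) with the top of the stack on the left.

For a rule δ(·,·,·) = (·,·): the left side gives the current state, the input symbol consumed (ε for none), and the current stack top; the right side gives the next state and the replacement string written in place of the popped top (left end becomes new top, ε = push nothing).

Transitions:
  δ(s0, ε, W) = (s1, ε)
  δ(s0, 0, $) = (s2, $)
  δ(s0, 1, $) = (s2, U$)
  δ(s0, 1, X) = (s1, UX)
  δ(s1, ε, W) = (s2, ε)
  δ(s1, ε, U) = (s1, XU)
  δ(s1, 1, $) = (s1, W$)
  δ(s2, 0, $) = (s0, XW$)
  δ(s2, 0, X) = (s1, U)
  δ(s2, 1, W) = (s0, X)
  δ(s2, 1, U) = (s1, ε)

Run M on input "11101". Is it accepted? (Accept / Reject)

Accept

(s0, 11101, $)
  read 1, top $: go to s2, push U$ → (s2, 1101, U$)
  read 1, top U: go to s1, push ε → (s1, 101, $)
  read 1, top $: go to s1, push W$ → (s1, 01, W$)
  ε-move, top W: go to s2, push ε → (s2, 01, $)
  read 0, top $: go to s0, push XW$ → (s0, 1, XW$)
  read 1, top X: go to s1, push UX → (s1, ε, UXW$)
All input consumed; state s1 ∈ F.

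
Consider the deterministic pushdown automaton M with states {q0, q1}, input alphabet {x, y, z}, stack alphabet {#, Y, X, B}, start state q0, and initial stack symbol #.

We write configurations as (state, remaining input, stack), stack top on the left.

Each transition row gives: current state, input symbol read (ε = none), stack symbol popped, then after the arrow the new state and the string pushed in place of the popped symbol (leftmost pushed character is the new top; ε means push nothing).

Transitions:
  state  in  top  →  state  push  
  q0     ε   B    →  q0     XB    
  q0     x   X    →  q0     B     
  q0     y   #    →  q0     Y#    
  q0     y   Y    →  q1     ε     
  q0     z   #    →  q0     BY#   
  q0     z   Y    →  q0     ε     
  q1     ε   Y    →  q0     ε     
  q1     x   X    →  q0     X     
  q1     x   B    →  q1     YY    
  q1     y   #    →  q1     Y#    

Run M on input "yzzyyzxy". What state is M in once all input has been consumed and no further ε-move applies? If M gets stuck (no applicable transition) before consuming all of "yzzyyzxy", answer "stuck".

stuck

(q0, yzzyyzxy, #)
  read y, top #: go to q0, push Y# → (q0, zzyyzxy, Y#)
  read z, top Y: go to q0, push ε → (q0, zyyzxy, #)
  read z, top #: go to q0, push BY# → (q0, yyzxy, BY#)
  ε-move, top B: go to q0, push XB → (q0, yyzxy, XBY#)
No transition for (q0, y, top X); M blocks with input yyzxy remaining.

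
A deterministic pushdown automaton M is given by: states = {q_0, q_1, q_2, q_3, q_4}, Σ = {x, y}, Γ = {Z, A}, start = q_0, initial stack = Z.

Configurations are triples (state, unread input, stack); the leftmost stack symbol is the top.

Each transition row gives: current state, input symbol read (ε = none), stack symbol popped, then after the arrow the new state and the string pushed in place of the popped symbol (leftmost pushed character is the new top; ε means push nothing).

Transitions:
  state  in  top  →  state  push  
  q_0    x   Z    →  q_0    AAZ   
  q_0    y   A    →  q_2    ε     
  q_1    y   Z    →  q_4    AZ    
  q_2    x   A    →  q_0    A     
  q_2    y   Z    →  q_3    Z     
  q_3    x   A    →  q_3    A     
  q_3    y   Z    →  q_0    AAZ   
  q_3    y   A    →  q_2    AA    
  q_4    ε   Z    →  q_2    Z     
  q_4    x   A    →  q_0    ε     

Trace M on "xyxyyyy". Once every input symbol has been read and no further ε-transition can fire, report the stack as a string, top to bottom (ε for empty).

AZ

(q_0, xyxyyyy, Z) ⊢ (q_0, yxyyyy, AAZ) ⊢ (q_2, xyyyy, AZ) ⊢ (q_0, yyyy, AZ) ⊢ (q_2, yyy, Z) ⊢ (q_3, yy, Z) ⊢ (q_0, y, AAZ) ⊢ (q_2, ε, AZ)
All input consumed in state q_2 with stack AZ.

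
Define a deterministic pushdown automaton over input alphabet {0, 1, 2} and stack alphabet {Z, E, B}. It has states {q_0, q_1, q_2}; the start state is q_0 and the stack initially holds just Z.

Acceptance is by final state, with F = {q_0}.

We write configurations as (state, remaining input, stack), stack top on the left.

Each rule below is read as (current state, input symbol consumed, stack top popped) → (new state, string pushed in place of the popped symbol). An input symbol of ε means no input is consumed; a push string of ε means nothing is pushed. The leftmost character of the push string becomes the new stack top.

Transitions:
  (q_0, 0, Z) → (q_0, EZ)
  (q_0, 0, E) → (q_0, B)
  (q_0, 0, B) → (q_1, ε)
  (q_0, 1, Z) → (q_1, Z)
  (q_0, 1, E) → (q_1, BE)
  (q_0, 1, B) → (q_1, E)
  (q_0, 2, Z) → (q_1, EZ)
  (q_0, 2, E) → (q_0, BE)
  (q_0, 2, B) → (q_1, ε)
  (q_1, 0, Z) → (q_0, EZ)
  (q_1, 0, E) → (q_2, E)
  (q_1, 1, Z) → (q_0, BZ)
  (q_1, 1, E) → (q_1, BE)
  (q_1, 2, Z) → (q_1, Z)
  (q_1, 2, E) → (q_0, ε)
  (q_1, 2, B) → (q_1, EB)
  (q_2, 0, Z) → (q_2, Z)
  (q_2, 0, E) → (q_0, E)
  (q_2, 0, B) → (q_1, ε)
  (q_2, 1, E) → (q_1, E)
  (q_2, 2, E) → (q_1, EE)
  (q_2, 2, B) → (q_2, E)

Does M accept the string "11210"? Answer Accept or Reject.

(q_0, 11210, Z) ⊢ (q_1, 1210, Z) ⊢ (q_0, 210, BZ) ⊢ (q_1, 10, Z) ⊢ (q_0, 0, BZ) ⊢ (q_1, ε, Z)
All input consumed; state q_1 ∉ F and no further ε-move applies.

Reject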